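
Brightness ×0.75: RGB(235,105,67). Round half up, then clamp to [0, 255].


Multiply each channel by 0.75, round half up, clamp to [0, 255]
R: 235×0.75 = 176.25 → round → 176
G: 105×0.75 = 78.75 → round → 79
B: 67×0.75 = 50.25 → round → 50
= RGB(176, 79, 50)


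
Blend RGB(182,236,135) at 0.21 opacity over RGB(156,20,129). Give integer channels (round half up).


C = α×F + (1-α)×B, with 1-α = 0.79
R: 0.21×182 + 0.79×156 = 38.22 + 123.24 = 161.46 → 161
G: 0.21×236 + 0.79×20 = 49.56 + 15.80 = 65.36 → 65
B: 0.21×135 + 0.79×129 = 28.35 + 101.91 = 130.26 → 130
= RGB(161, 65, 130)


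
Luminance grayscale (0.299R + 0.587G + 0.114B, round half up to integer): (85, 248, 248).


Gray = 0.299×R + 0.587×G + 0.114×B
Gray = 0.299×85 + 0.587×248 + 0.114×248
Gray = 25.415 + 145.576 + 28.272
Gray = 199.263 → round half up → 199
Gray = 199


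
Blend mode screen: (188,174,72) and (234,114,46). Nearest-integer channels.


Screen: C = 255 - (255-A)×(255-B)/255, rounded to nearest integer
R: 255 - (255-188)×(255-234)/255 = 255 - 1407/255 ≈ 255 - 5.518 = 249.482 → 249
G: 255 - (255-174)×(255-114)/255 = 255 - 11421/255 ≈ 255 - 44.788 = 210.212 → 210
B: 255 - (255-72)×(255-46)/255 = 255 - 38247/255 ≈ 255 - 149.988 = 105.012 → 105
= RGB(249, 210, 105)


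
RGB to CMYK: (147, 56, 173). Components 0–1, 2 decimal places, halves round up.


R'=147/255≈0.5765, G'=56/255≈0.2196, B'=173/255≈0.6784
K = 1 - max(R',G',B') = 1 - 173/255 = 82/255 = 0.32156… → 0.32
(1-R'-K)/(1-K) simplifies to (max-R)/max with max = 173:
C = (173-147)/173 = 26/173 = 0.15028… → 0.15
M = (173-56)/173 = 117/173 = 0.67630… → 0.68
Y = (173-173)/173 = 0/173 = 0 → 0.00
= CMYK(0.15, 0.68, 0.00, 0.32)


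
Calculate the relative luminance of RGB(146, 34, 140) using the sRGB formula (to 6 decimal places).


Linearize each channel (sRGB transfer function): c = v/255; c_lin = c/12.92 if c ≤ 0.04045, else ((c+0.055)/1.055)^2.4
  R: 146/255 ≈ 0.572549 > 0.04045 → ((0.572549+0.055)/1.055)^2.4 ≈ 0.287441
  G: 34/255 ≈ 0.133333 > 0.04045 → ((0.133333+0.055)/1.055)^2.4 ≈ 0.015996
  B: 140/255 ≈ 0.549020 > 0.04045 → ((0.549020+0.055)/1.055)^2.4 ≈ 0.262251
R_lin = 0.287441, G_lin = 0.015996, B_lin = 0.262251
L = 0.2126×R + 0.7152×G + 0.0722×B
L = 0.2126×0.287441 + 0.7152×0.015996 + 0.0722×0.262251
L ≈ 0.091485


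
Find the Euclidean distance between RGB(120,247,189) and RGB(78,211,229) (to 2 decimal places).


d = √[(R₁-R₂)² + (G₁-G₂)² + (B₁-B₂)²]
d = √[(120-78)² + (247-211)² + (189-229)²]
d = √[1764 + 1296 + 1600]
d = √4660
d ≈ 68.26


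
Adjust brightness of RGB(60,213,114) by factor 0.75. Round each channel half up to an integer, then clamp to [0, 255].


Multiply each channel by 0.75, round half up, clamp to [0, 255]
R: 60×0.75 = 45
G: 213×0.75 = 159.75 → round → 160
B: 114×0.75 = 85.5 → round → 86
= RGB(45, 160, 86)


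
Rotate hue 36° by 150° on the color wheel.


New hue = (H + rotation) mod 360
New hue = (36 + 150) mod 360
= 186 mod 360
= 186°


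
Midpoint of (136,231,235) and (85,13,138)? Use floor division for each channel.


Midpoint: each channel = ⌊(C₁+C₂)/2⌋
R: ⌊(136+85)/2⌋ = 110
G: ⌊(231+13)/2⌋ = 122
B: ⌊(235+138)/2⌋ = 186
= RGB(110, 122, 186)


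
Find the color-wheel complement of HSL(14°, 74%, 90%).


Complement = opposite side of color wheel = hue + 180°
H' = (14 + 180) mod 360 = 194°
S and L unchanged.
= HSL(194°, 74%, 90%)


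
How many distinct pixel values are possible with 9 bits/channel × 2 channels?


Total bits = 9 bits/channel × 2 channels = 18 bits
Distinct pixel values = 2^18
= 262,144 pixel values


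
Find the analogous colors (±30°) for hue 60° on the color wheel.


Base hue: 60°
Left analog: (60 - 30) mod 360 = 30°
Right analog: (60 + 30) mod 360 = 90°
Analogous hues = 30° and 90°


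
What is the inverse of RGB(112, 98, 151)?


Invert: (255-R, 255-G, 255-B)
R: 255-112 = 143
G: 255-98 = 157
B: 255-151 = 104
= RGB(143, 157, 104)


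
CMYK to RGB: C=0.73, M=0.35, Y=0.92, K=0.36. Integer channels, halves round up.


R = 255 × (1-C) × (1-K) = 255 × 0.27 × 0.64 = 44.064 → 44
G = 255 × (1-M) × (1-K) = 255 × 0.65 × 0.64 = 106.08 → 106
B = 255 × (1-Y) × (1-K) = 255 × 0.08 × 0.64 = 13.056 → 13
= RGB(44, 106, 13)


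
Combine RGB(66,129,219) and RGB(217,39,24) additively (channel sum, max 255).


Additive: each channel = min(255, C₁+C₂)
R: 66+217 = 283 → 255
G: 129+39 = 168 → 168
B: 219+24 = 243 → 243
= RGB(255, 168, 243)


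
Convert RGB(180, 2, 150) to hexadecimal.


R = 180 → B4 (hex)
G = 2 → 02 (hex)
B = 150 → 96 (hex)
Hex = #B40296


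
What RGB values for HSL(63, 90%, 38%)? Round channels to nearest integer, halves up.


H=63°, S=0.90, L=0.38
C = (1-|2L-1|)×S = (1-|-0.24|)×0.90 = 0.684
H' = H/60 = 63/60 ≈ 1.0500; X = C×(1-|H' mod 2 - 1|) = 0.6498
m = L - C/2 = 0.38 - 0.342 = 0.038
Sector ⌊H'⌋ = 1 → (R',G',B') = (0.6498, 0.684, 0.0)
RGB = ((R'+m)×255, (G'+m)×255, (B'+m)×255) = (175.389, 184.11, 9.69)
Round half up → RGB(175, 184, 10)


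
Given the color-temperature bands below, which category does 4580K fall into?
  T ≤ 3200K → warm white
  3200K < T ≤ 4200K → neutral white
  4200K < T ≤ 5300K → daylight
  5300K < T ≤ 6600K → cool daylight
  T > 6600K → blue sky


Temperature: 4580K
4200K < 4580K ≤ 5300K → daylight
Classification: daylight


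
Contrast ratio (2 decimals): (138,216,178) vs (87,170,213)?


Linearize each sRGB channel c=v/255: c/12.92 if c ≤ 0.04045 else ((c+0.055)/1.055)^2.4
L = 0.2126×R_lin + 0.7152×G_lin + 0.0722×B_lin
Color 1 (138,216,178):
  R=138: 138/255≈0.5412 > 0.04045 → ((0.5412+0.055)/1.055)^2.4 ≈ 0.25415
  G=216: 216/255≈0.8471 > 0.04045 → ((0.8471+0.055)/1.055)^2.4 ≈ 0.68669
  B=178: 178/255≈0.6980 > 0.04045 → ((0.6980+0.055)/1.055)^2.4 ≈ 0.44520
  L1 = 0.2126×0.25415 + 0.7152×0.68669 + 0.0722×0.44520 ≈ 0.57729
Color 2 (87,170,213):
  R=87: 87/255≈0.3412 > 0.04045 → ((0.3412+0.055)/1.055)^2.4 ≈ 0.09531
  G=170: 170/255≈0.6667 > 0.04045 → ((0.6667+0.055)/1.055)^2.4 ≈ 0.40198
  B=213: 213/255≈0.8353 > 0.04045 → ((0.8353+0.055)/1.055)^2.4 ≈ 0.66539
  L2 = 0.2126×0.09531 + 0.7152×0.40198 + 0.0722×0.66539 ≈ 0.35580
Lighter = 0.57729, Darker = 0.35580
Ratio = (L_lighter + 0.05) / (L_darker + 0.05)
Ratio = (0.57729 + 0.05) / (0.35580 + 0.05) = 0.62729 / 0.40580 ≈ 1.5458
Ratio ≈ 1.55:1


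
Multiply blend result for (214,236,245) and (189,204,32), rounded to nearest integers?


Multiply: C = A×B/255, rounded to nearest integer
R: 214×189/255 = 40446/255 ≈ 158.612 → 159
G: 236×204/255 = 48144/255 ≈ 188.800 → 189
B: 245×32/255 = 7840/255 ≈ 30.745 → 31
= RGB(159, 189, 31)


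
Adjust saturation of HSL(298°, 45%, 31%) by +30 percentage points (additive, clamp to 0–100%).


Original S = 45%
Adjustment = +30 percentage points
New S = 45 + (30) = 75
Clamp to [0, 100] → 75
= HSL(298°, 75%, 31%)


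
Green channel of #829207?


Color: #829207
R = 82 = 130
G = 92 = 146
B = 07 = 7
Green = 146


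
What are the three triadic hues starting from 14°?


Triadic: equally spaced at 120° intervals
H1 = 14°
H2 = (14 + 120) mod 360 = 134°
H3 = (14 + 240) mod 360 = 254°
Triadic = 14°, 134°, 254°


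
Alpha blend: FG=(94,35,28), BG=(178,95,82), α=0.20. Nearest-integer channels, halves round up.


C = α×F + (1-α)×B, with 1-α = 0.80
R: 0.20×94 + 0.80×178 = 18.80 + 142.40 = 161.20 → 161
G: 0.20×35 + 0.80×95 = 7.00 + 76.00 = 83.00 → 83
B: 0.20×28 + 0.80×82 = 5.60 + 65.60 = 71.20 → 71
= RGB(161, 83, 71)


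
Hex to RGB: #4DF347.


4D → 77 (R)
F3 → 243 (G)
47 → 71 (B)
= RGB(77, 243, 71)


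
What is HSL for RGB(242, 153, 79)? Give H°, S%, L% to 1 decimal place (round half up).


Normalize: R'=242/255≈0.9490, G'=153/255≈0.6000, B'=79/255≈0.3098
Max=242/255, Min=79/255, Δ=Max-Min=163/255
L = (Max+Min)/2 = (242+79)/510 = 321/510 = 0.62941… → L = 62.9%
L > 0.5 → S = Δ/(2-Max-Min) = 163/(510-242-79) = 163/189 = 0.86243… → S = 86.2%
(the 1/255 factors cancel in S and H, so raw channel differences can be used)
Max is R' → H = 60 × (((G-B)/Δ) mod 6) = 60 × (((153-79)/163) mod 6)
  74/163 = 0.4539…
  H = 60 × 0.4539… = 27.239…° → H = 27.2°
= HSL(27.2°, 86.2%, 62.9%)


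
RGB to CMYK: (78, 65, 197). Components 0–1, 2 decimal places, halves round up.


R'=78/255≈0.3059, G'=65/255≈0.2549, B'=197/255≈0.7725
K = 1 - max(R',G',B') = 1 - 197/255 = 58/255 = 0.22745… → 0.23
(1-R'-K)/(1-K) simplifies to (max-R)/max with max = 197:
C = (197-78)/197 = 119/197 = 0.60406… → 0.60
M = (197-65)/197 = 132/197 = 0.67005… → 0.67
Y = (197-197)/197 = 0/197 = 0 → 0.00
= CMYK(0.60, 0.67, 0.00, 0.23)


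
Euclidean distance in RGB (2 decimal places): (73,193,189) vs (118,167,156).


d = √[(R₁-R₂)² + (G₁-G₂)² + (B₁-B₂)²]
d = √[(73-118)² + (193-167)² + (189-156)²]
d = √[2025 + 676 + 1089]
d = √3790
d ≈ 61.56


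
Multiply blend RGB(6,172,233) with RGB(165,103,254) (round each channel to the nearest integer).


Multiply: C = A×B/255, rounded to nearest integer
R: 6×165/255 = 990/255 ≈ 3.882 → 4
G: 172×103/255 = 17716/255 ≈ 69.475 → 69
B: 233×254/255 = 59182/255 ≈ 232.086 → 232
= RGB(4, 69, 232)


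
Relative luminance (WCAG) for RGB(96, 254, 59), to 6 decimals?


Linearize each channel (sRGB transfer function): c = v/255; c_lin = c/12.92 if c ≤ 0.04045, else ((c+0.055)/1.055)^2.4
  R: 96/255 ≈ 0.376471 > 0.04045 → ((0.376471+0.055)/1.055)^2.4 ≈ 0.116971
  G: 254/255 ≈ 0.996078 > 0.04045 → ((0.996078+0.055)/1.055)^2.4 ≈ 0.991102
  B: 59/255 ≈ 0.231373 > 0.04045 → ((0.231373+0.055)/1.055)^2.4 ≈ 0.043735
R_lin = 0.116971, G_lin = 0.991102, B_lin = 0.043735
L = 0.2126×R + 0.7152×G + 0.0722×B
L = 0.2126×0.116971 + 0.7152×0.991102 + 0.0722×0.043735
L ≈ 0.736862


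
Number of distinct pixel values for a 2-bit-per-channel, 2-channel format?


Total bits = 2 bits/channel × 2 channels = 4 bits
Distinct pixel values = 2^4
= 16 pixel values


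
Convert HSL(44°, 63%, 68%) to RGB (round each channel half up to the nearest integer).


H=44°, S=0.63, L=0.68
C = (1-|2L-1|)×S = (1-|0.36|)×0.63 = 0.4032
H' = H/60 = 44/60 ≈ 0.7333; X = C×(1-|H' mod 2 - 1|) = 0.29568
m = L - C/2 = 0.68 - 0.2016 = 0.4784
Sector ⌊H'⌋ = 0 → (R',G',B') = (0.4032, 0.29568, 0.0)
RGB = ((R'+m)×255, (G'+m)×255, (B'+m)×255) = (224.808, 197.3904, 121.992)
Round half up → RGB(225, 197, 122)


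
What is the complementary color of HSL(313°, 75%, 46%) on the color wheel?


Complement = opposite side of color wheel = hue + 180°
H' = (313 + 180) mod 360 = 133°
S and L unchanged.
= HSL(133°, 75%, 46%)


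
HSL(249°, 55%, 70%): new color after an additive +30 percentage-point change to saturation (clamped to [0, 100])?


Original S = 55%
Adjustment = +30 percentage points
New S = 55 + (30) = 85
Clamp to [0, 100] → 85
= HSL(249°, 85%, 70%)


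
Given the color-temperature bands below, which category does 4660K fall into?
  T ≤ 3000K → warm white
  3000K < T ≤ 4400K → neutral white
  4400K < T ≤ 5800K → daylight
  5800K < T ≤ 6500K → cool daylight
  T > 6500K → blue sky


Temperature: 4660K
4400K < 4660K ≤ 5800K → daylight
Classification: daylight


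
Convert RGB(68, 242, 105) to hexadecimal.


R = 68 → 44 (hex)
G = 242 → F2 (hex)
B = 105 → 69 (hex)
Hex = #44F269


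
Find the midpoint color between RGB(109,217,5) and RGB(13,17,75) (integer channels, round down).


Midpoint: each channel = ⌊(C₁+C₂)/2⌋
R: ⌊(109+13)/2⌋ = 61
G: ⌊(217+17)/2⌋ = 117
B: ⌊(5+75)/2⌋ = 40
= RGB(61, 117, 40)


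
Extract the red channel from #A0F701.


Color: #A0F701
R = A0 = 160
G = F7 = 247
B = 01 = 1
Red = 160


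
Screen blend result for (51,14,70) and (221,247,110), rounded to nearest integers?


Screen: C = 255 - (255-A)×(255-B)/255, rounded to nearest integer
R: 255 - (255-51)×(255-221)/255 = 255 - 6936/255 ≈ 255 - 27.200 = 227.800 → 228
G: 255 - (255-14)×(255-247)/255 = 255 - 1928/255 ≈ 255 - 7.561 = 247.439 → 247
B: 255 - (255-70)×(255-110)/255 = 255 - 26825/255 ≈ 255 - 105.196 = 149.804 → 150
= RGB(228, 247, 150)


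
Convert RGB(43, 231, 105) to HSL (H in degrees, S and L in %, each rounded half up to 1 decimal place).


Normalize: R'=43/255≈0.1686, G'=231/255≈0.9059, B'=105/255≈0.4118
Max=231/255, Min=43/255, Δ=Max-Min=188/255
L = (Max+Min)/2 = (231+43)/510 = 274/510 = 0.53725… → L = 53.7%
L > 0.5 → S = Δ/(2-Max-Min) = 188/(510-231-43) = 188/236 = 0.79661… → S = 79.7%
(the 1/255 factors cancel in S and H, so raw channel differences can be used)
Max is G' → H = 60 × ((B-R)/Δ + 2) = 60 × ((105-43)/188 + 2)
  62/188 + 2 = 0.3297… + 2 = 2.3297…
  H = 60 × 2.3297… = 139.787…° → H = 139.8°
= HSL(139.8°, 79.7%, 53.7%)


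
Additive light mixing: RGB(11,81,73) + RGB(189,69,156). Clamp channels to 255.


Additive: each channel = min(255, C₁+C₂)
R: 11+189 = 200 → 200
G: 81+69 = 150 → 150
B: 73+156 = 229 → 229
= RGB(200, 150, 229)


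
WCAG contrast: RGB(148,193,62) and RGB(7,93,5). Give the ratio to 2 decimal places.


Linearize each sRGB channel c=v/255: c/12.92 if c ≤ 0.04045 else ((c+0.055)/1.055)^2.4
L = 0.2126×R_lin + 0.7152×G_lin + 0.0722×B_lin
Color 1 (148,193,62):
  R=148: 148/255≈0.5804 > 0.04045 → ((0.5804+0.055)/1.055)^2.4 ≈ 0.29614
  G=193: 193/255≈0.7569 > 0.04045 → ((0.7569+0.055)/1.055)^2.4 ≈ 0.53328
  B=62: 62/255≈0.2431 > 0.04045 → ((0.2431+0.055)/1.055)^2.4 ≈ 0.04817
  L1 = 0.2126×0.29614 + 0.7152×0.53328 + 0.0722×0.04817 ≈ 0.44784
Color 2 (7,93,5):
  R=7: 7/255≈0.0275 ≤ 0.04045 → 0.0275/12.92 ≈ 0.00212
  G=93: 93/255≈0.3647 > 0.04045 → ((0.3647+0.055)/1.055)^2.4 ≈ 0.10946
  B=5: 5/255≈0.0196 ≤ 0.04045 → 0.0196/12.92 ≈ 0.00152
  L2 = 0.2126×0.00212 + 0.7152×0.10946 + 0.0722×0.00152 ≈ 0.07885
Lighter = 0.44784, Darker = 0.07885
Ratio = (L_lighter + 0.05) / (L_darker + 0.05)
Ratio = (0.44784 + 0.05) / (0.07885 + 0.05) = 0.49784 / 0.12885 ≈ 3.8637
Ratio ≈ 3.86:1


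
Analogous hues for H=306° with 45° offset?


Base hue: 306°
Left analog: (306 - 45) mod 360 = 261°
Right analog: (306 + 45) mod 360 = 351°
Analogous hues = 261° and 351°


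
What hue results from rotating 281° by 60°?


New hue = (H + rotation) mod 360
New hue = (281 + 60) mod 360
= 341 mod 360
= 341°


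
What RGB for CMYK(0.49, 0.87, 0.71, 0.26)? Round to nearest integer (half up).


R = 255 × (1-C) × (1-K) = 255 × 0.51 × 0.74 = 96.237 → 96
G = 255 × (1-M) × (1-K) = 255 × 0.13 × 0.74 = 24.531 → 25
B = 255 × (1-Y) × (1-K) = 255 × 0.29 × 0.74 = 54.723 → 55
= RGB(96, 25, 55)


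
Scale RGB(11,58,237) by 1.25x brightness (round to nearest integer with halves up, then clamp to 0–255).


Multiply each channel by 1.25, round half up, clamp to [0, 255]
R: 11×1.25 = 13.75 → round → 14
G: 58×1.25 = 72.5 → round → 73
B: 237×1.25 = 296.25 → round → 296 → clamp → 255
= RGB(14, 73, 255)


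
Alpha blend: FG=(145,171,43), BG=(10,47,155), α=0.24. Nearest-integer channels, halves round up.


C = α×F + (1-α)×B, with 1-α = 0.76
R: 0.24×145 + 0.76×10 = 34.80 + 7.60 = 42.40 → 42
G: 0.24×171 + 0.76×47 = 41.04 + 35.72 = 76.76 → 77
B: 0.24×43 + 0.76×155 = 10.32 + 117.80 = 128.12 → 128
= RGB(42, 77, 128)


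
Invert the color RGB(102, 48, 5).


Invert: (255-R, 255-G, 255-B)
R: 255-102 = 153
G: 255-48 = 207
B: 255-5 = 250
= RGB(153, 207, 250)


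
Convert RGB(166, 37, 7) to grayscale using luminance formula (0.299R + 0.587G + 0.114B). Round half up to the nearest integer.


Gray = 0.299×R + 0.587×G + 0.114×B
Gray = 0.299×166 + 0.587×37 + 0.114×7
Gray = 49.634 + 21.719 + 0.798
Gray = 72.151 → round half up → 72
Gray = 72


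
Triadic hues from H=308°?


Triadic: equally spaced at 120° intervals
H1 = 308°
H2 = (308 + 120) mod 360 = 68°
H3 = (308 + 240) mod 360 = 188°
Triadic = 308°, 68°, 188°


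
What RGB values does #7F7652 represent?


7F → 127 (R)
76 → 118 (G)
52 → 82 (B)
= RGB(127, 118, 82)


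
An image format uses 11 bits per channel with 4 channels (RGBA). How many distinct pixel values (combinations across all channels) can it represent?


Total bits = 11 bits/channel × 4 channels = 44 bits
Distinct pixel values = 2^44
= 17,592,186,044,416 pixel values


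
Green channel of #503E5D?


Color: #503E5D
R = 50 = 80
G = 3E = 62
B = 5D = 93
Green = 62


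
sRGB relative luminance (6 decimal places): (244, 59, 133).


Linearize each channel (sRGB transfer function): c = v/255; c_lin = c/12.92 if c ≤ 0.04045, else ((c+0.055)/1.055)^2.4
  R: 244/255 ≈ 0.956863 > 0.04045 → ((0.956863+0.055)/1.055)^2.4 ≈ 0.904661
  G: 59/255 ≈ 0.231373 > 0.04045 → ((0.231373+0.055)/1.055)^2.4 ≈ 0.043735
  B: 133/255 ≈ 0.521569 > 0.04045 → ((0.521569+0.055)/1.055)^2.4 ≈ 0.234551
R_lin = 0.904661, G_lin = 0.043735, B_lin = 0.234551
L = 0.2126×R + 0.7152×G + 0.0722×B
L = 0.2126×0.904661 + 0.7152×0.043735 + 0.0722×0.234551
L ≈ 0.240545


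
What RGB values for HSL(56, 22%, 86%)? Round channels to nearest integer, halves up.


H=56°, S=0.22, L=0.86
C = (1-|2L-1|)×S = (1-|0.72|)×0.22 = 0.0616
H' = H/60 = 56/60 ≈ 0.9333; X = C×(1-|H' mod 2 - 1|) ≈ 0.0575
m = L - C/2 = 0.86 - 0.0308 = 0.8292
Sector ⌊H'⌋ = 0 → (R',G',B') = (0.0616, ≈0.0575, 0.0)
RGB = ((R'+m)×255, (G'+m)×255, (B'+m)×255) = (227.154, 226.1068, 211.446)
Round half up → RGB(227, 226, 211)


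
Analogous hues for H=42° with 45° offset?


Base hue: 42°
Left analog: (42 - 45) mod 360 = 357°
Right analog: (42 + 45) mod 360 = 87°
Analogous hues = 357° and 87°


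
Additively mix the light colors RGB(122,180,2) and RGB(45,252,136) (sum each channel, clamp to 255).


Additive: each channel = min(255, C₁+C₂)
R: 122+45 = 167 → 167
G: 180+252 = 432 → 255
B: 2+136 = 138 → 138
= RGB(167, 255, 138)


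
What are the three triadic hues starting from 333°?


Triadic: equally spaced at 120° intervals
H1 = 333°
H2 = (333 + 120) mod 360 = 93°
H3 = (333 + 240) mod 360 = 213°
Triadic = 333°, 93°, 213°


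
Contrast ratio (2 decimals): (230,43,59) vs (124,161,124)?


Linearize each sRGB channel c=v/255: c/12.92 if c ≤ 0.04045 else ((c+0.055)/1.055)^2.4
L = 0.2126×R_lin + 0.7152×G_lin + 0.0722×B_lin
Color 1 (230,43,59):
  R=230: 230/255≈0.9020 > 0.04045 → ((0.9020+0.055)/1.055)^2.4 ≈ 0.79130
  G=43: 43/255≈0.1686 > 0.04045 → ((0.1686+0.055)/1.055)^2.4 ≈ 0.02416
  B=59: 59/255≈0.2314 > 0.04045 → ((0.2314+0.055)/1.055)^2.4 ≈ 0.04374
  L1 = 0.2126×0.79130 + 0.7152×0.02416 + 0.0722×0.04374 ≈ 0.18867
Color 2 (124,161,124):
  R=124: 124/255≈0.4863 > 0.04045 → ((0.4863+0.055)/1.055)^2.4 ≈ 0.20156
  G=161: 161/255≈0.6314 > 0.04045 → ((0.6314+0.055)/1.055)^2.4 ≈ 0.35640
  B=124: 124/255≈0.4863 > 0.04045 → ((0.4863+0.055)/1.055)^2.4 ≈ 0.20156
  L2 = 0.2126×0.20156 + 0.7152×0.35640 + 0.0722×0.20156 ≈ 0.31230
Lighter = 0.31230, Darker = 0.18867
Ratio = (L_lighter + 0.05) / (L_darker + 0.05)
Ratio = (0.31230 + 0.05) / (0.18867 + 0.05) = 0.36230 / 0.23867 ≈ 1.5180
Ratio ≈ 1.52:1


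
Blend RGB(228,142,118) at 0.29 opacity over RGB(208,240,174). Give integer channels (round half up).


C = α×F + (1-α)×B, with 1-α = 0.71
R: 0.29×228 + 0.71×208 = 66.12 + 147.68 = 213.80 → 214
G: 0.29×142 + 0.71×240 = 41.18 + 170.40 = 211.58 → 212
B: 0.29×118 + 0.71×174 = 34.22 + 123.54 = 157.76 → 158
= RGB(214, 212, 158)


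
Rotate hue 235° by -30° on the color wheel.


New hue = (H + rotation) mod 360
New hue = (235 -30) mod 360
= 205 mod 360
= 205°


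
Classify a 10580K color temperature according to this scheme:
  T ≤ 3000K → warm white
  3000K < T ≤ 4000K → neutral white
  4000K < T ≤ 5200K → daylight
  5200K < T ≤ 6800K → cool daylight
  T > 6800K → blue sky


Temperature: 10580K
10580K > 6800K → blue sky
Classification: blue sky


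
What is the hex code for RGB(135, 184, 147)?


R = 135 → 87 (hex)
G = 184 → B8 (hex)
B = 147 → 93 (hex)
Hex = #87B893


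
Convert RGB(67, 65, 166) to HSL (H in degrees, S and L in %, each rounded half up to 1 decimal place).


Normalize: R'=67/255≈0.2627, G'=65/255≈0.2549, B'=166/255≈0.6510
Max=166/255, Min=65/255, Δ=Max-Min=101/255
L = (Max+Min)/2 = (166+65)/510 = 231/510 = 0.45294… → L = 45.3%
L ≤ 0.5 → S = Δ/(Max+Min) = 101/(166+65) = 101/231 = 0.43722… → S = 43.7%
(the 1/255 factors cancel in S and H, so raw channel differences can be used)
Max is B' → H = 60 × ((R-G)/Δ + 4) = 60 × ((67-65)/101 + 4)
  2/101 + 4 = 0.0198… + 4 = 4.0198…
  H = 60 × 4.0198… = 241.188…° → H = 241.2°
= HSL(241.2°, 43.7%, 45.3%)


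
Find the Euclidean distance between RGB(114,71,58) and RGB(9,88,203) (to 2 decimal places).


d = √[(R₁-R₂)² + (G₁-G₂)² + (B₁-B₂)²]
d = √[(114-9)² + (71-88)² + (58-203)²]
d = √[11025 + 289 + 21025]
d = √32339
d ≈ 179.83


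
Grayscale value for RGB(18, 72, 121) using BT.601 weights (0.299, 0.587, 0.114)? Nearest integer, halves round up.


Gray = 0.299×R + 0.587×G + 0.114×B
Gray = 0.299×18 + 0.587×72 + 0.114×121
Gray = 5.382 + 42.264 + 13.794
Gray = 61.440 → round half up → 61
Gray = 61


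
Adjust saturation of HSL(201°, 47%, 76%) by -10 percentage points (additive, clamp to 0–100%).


Original S = 47%
Adjustment = -10 percentage points
New S = 47 + (-10) = 37
Clamp to [0, 100] → 37
= HSL(201°, 37%, 76%)


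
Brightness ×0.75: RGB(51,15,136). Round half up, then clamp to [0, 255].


Multiply each channel by 0.75, round half up, clamp to [0, 255]
R: 51×0.75 = 38.25 → round → 38
G: 15×0.75 = 11.25 → round → 11
B: 136×0.75 = 102
= RGB(38, 11, 102)


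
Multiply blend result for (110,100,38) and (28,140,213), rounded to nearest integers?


Multiply: C = A×B/255, rounded to nearest integer
R: 110×28/255 = 3080/255 ≈ 12.078 → 12
G: 100×140/255 = 14000/255 ≈ 54.902 → 55
B: 38×213/255 = 8094/255 ≈ 31.741 → 32
= RGB(12, 55, 32)


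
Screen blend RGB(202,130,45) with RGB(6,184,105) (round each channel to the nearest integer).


Screen: C = 255 - (255-A)×(255-B)/255, rounded to nearest integer
R: 255 - (255-202)×(255-6)/255 = 255 - 13197/255 ≈ 255 - 51.753 = 203.247 → 203
G: 255 - (255-130)×(255-184)/255 = 255 - 8875/255 ≈ 255 - 34.804 = 220.196 → 220
B: 255 - (255-45)×(255-105)/255 = 255 - 31500/255 ≈ 255 - 123.529 = 131.471 → 131
= RGB(203, 220, 131)


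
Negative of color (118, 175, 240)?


Invert: (255-R, 255-G, 255-B)
R: 255-118 = 137
G: 255-175 = 80
B: 255-240 = 15
= RGB(137, 80, 15)


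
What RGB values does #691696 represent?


69 → 105 (R)
16 → 22 (G)
96 → 150 (B)
= RGB(105, 22, 150)


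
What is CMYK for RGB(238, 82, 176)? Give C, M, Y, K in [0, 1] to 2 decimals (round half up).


R'=238/255≈0.9333, G'=82/255≈0.3216, B'=176/255≈0.6902
K = 1 - max(R',G',B') = 1 - 238/255 = 17/255 = 0.06666… → 0.07
(1-R'-K)/(1-K) simplifies to (max-R)/max with max = 238:
C = (238-238)/238 = 0/238 = 0 → 0.00
M = (238-82)/238 = 156/238 = 0.65546… → 0.66
Y = (238-176)/238 = 62/238 = 0.26050… → 0.26
= CMYK(0.00, 0.66, 0.26, 0.07)


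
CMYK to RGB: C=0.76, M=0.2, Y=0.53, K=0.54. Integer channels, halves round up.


R = 255 × (1-C) × (1-K) = 255 × 0.24 × 0.46 = 28.152 → 28
G = 255 × (1-M) × (1-K) = 255 × 0.80 × 0.46 = 93.84 → 94
B = 255 × (1-Y) × (1-K) = 255 × 0.47 × 0.46 = 55.131 → 55
= RGB(28, 94, 55)


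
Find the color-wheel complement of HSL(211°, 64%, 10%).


Complement = opposite side of color wheel = hue + 180°
H' = (211 + 180) mod 360 = 31°
S and L unchanged.
= HSL(31°, 64%, 10%)


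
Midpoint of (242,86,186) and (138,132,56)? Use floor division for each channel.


Midpoint: each channel = ⌊(C₁+C₂)/2⌋
R: ⌊(242+138)/2⌋ = 190
G: ⌊(86+132)/2⌋ = 109
B: ⌊(186+56)/2⌋ = 121
= RGB(190, 109, 121)


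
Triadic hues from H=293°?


Triadic: equally spaced at 120° intervals
H1 = 293°
H2 = (293 + 120) mod 360 = 53°
H3 = (293 + 240) mod 360 = 173°
Triadic = 293°, 53°, 173°


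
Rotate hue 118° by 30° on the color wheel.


New hue = (H + rotation) mod 360
New hue = (118 + 30) mod 360
= 148 mod 360
= 148°


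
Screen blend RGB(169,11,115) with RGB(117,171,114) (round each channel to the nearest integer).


Screen: C = 255 - (255-A)×(255-B)/255, rounded to nearest integer
R: 255 - (255-169)×(255-117)/255 = 255 - 11868/255 ≈ 255 - 46.541 = 208.459 → 208
G: 255 - (255-11)×(255-171)/255 = 255 - 20496/255 ≈ 255 - 80.376 = 174.624 → 175
B: 255 - (255-115)×(255-114)/255 = 255 - 19740/255 ≈ 255 - 77.412 = 177.588 → 178
= RGB(208, 175, 178)


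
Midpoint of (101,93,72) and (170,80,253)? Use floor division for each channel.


Midpoint: each channel = ⌊(C₁+C₂)/2⌋
R: ⌊(101+170)/2⌋ = 135
G: ⌊(93+80)/2⌋ = 86
B: ⌊(72+253)/2⌋ = 162
= RGB(135, 86, 162)


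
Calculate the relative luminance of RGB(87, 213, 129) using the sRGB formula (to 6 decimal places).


Linearize each channel (sRGB transfer function): c = v/255; c_lin = c/12.92 if c ≤ 0.04045, else ((c+0.055)/1.055)^2.4
  R: 87/255 ≈ 0.341176 > 0.04045 → ((0.341176+0.055)/1.055)^2.4 ≈ 0.095307
  G: 213/255 ≈ 0.835294 > 0.04045 → ((0.835294+0.055)/1.055)^2.4 ≈ 0.665387
  B: 129/255 ≈ 0.505882 > 0.04045 → ((0.505882+0.055)/1.055)^2.4 ≈ 0.219526
R_lin = 0.095307, G_lin = 0.665387, B_lin = 0.219526
L = 0.2126×R + 0.7152×G + 0.0722×B
L = 0.2126×0.095307 + 0.7152×0.665387 + 0.0722×0.219526
L ≈ 0.511997


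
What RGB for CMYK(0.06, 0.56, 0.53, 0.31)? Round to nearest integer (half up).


R = 255 × (1-C) × (1-K) = 255 × 0.94 × 0.69 = 165.393 → 165
G = 255 × (1-M) × (1-K) = 255 × 0.44 × 0.69 = 77.418 → 77
B = 255 × (1-Y) × (1-K) = 255 × 0.47 × 0.69 = 82.6965 → 83
= RGB(165, 77, 83)


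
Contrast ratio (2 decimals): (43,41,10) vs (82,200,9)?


Linearize each sRGB channel c=v/255: c/12.92 if c ≤ 0.04045 else ((c+0.055)/1.055)^2.4
L = 0.2126×R_lin + 0.7152×G_lin + 0.0722×B_lin
Color 1 (43,41,10):
  R=43: 43/255≈0.1686 > 0.04045 → ((0.1686+0.055)/1.055)^2.4 ≈ 0.02416
  G=41: 41/255≈0.1608 > 0.04045 → ((0.1608+0.055)/1.055)^2.4 ≈ 0.02217
  B=10: 10/255≈0.0392 ≤ 0.04045 → 0.0392/12.92 ≈ 0.00304
  L1 = 0.2126×0.02416 + 0.7152×0.02217 + 0.0722×0.00304 ≈ 0.02121
Color 2 (82,200,9):
  R=82: 82/255≈0.3216 > 0.04045 → ((0.3216+0.055)/1.055)^2.4 ≈ 0.08438
  G=200: 200/255≈0.7843 > 0.04045 → ((0.7843+0.055)/1.055)^2.4 ≈ 0.57758
  B=9: 9/255≈0.0353 ≤ 0.04045 → 0.0353/12.92 ≈ 0.00273
  L2 = 0.2126×0.08438 + 0.7152×0.57758 + 0.0722×0.00273 ≈ 0.43122
Lighter = 0.43122, Darker = 0.02121
Ratio = (L_lighter + 0.05) / (L_darker + 0.05)
Ratio = (0.43122 + 0.05) / (0.02121 + 0.05) = 0.48122 / 0.07121 ≈ 6.7574
Ratio ≈ 6.76:1


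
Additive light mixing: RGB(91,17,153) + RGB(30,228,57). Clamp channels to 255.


Additive: each channel = min(255, C₁+C₂)
R: 91+30 = 121 → 121
G: 17+228 = 245 → 245
B: 153+57 = 210 → 210
= RGB(121, 245, 210)


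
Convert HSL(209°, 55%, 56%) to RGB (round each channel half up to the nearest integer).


H=209°, S=0.55, L=0.56
C = (1-|2L-1|)×S = (1-|0.12|)×0.55 = 0.484
H' = H/60 = 209/60 ≈ 3.4833; X = C×(1-|H' mod 2 - 1|) ≈ 0.2501
m = L - C/2 = 0.56 - 0.242 = 0.318
Sector ⌊H'⌋ = 3 → (R',G',B') = (0.0, ≈0.2501, 0.484)
RGB = ((R'+m)×255, (G'+m)×255, (B'+m)×255) = (81.09, 144.857, 204.51)
Round half up → RGB(81, 145, 205)


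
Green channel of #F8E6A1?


Color: #F8E6A1
R = F8 = 248
G = E6 = 230
B = A1 = 161
Green = 230


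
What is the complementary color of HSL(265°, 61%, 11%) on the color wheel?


Complement = opposite side of color wheel = hue + 180°
H' = (265 + 180) mod 360 = 85°
S and L unchanged.
= HSL(85°, 61%, 11%)


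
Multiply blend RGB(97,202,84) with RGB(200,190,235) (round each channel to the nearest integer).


Multiply: C = A×B/255, rounded to nearest integer
R: 97×200/255 = 19400/255 ≈ 76.078 → 76
G: 202×190/255 = 38380/255 ≈ 150.510 → 151
B: 84×235/255 = 19740/255 ≈ 77.412 → 77
= RGB(76, 151, 77)


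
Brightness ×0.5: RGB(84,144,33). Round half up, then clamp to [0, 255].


Multiply each channel by 0.5, round half up, clamp to [0, 255]
R: 84×0.5 = 42
G: 144×0.5 = 72
B: 33×0.5 = 16.5 → round → 17
= RGB(42, 72, 17)


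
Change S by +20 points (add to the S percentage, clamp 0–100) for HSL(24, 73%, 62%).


Original S = 73%
Adjustment = +20 percentage points
New S = 73 + (20) = 93
Clamp to [0, 100] → 93
= HSL(24°, 93%, 62%)


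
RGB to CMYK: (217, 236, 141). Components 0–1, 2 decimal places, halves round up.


R'=217/255≈0.8510, G'=236/255≈0.9255, B'=141/255≈0.5529
K = 1 - max(R',G',B') = 1 - 236/255 = 19/255 = 0.07450… → 0.07
(1-R'-K)/(1-K) simplifies to (max-R)/max with max = 236:
C = (236-217)/236 = 19/236 = 0.08050… → 0.08
M = (236-236)/236 = 0/236 = 0 → 0.00
Y = (236-141)/236 = 95/236 = 0.40254… → 0.40
= CMYK(0.08, 0.00, 0.40, 0.07)


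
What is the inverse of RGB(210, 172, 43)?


Invert: (255-R, 255-G, 255-B)
R: 255-210 = 45
G: 255-172 = 83
B: 255-43 = 212
= RGB(45, 83, 212)


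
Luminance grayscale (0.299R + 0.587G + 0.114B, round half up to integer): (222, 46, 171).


Gray = 0.299×R + 0.587×G + 0.114×B
Gray = 0.299×222 + 0.587×46 + 0.114×171
Gray = 66.378 + 27.002 + 19.494
Gray = 112.874 → round half up → 113
Gray = 113


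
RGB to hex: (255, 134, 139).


R = 255 → FF (hex)
G = 134 → 86 (hex)
B = 139 → 8B (hex)
Hex = #FF868B


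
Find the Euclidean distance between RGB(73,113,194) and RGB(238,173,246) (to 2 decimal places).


d = √[(R₁-R₂)² + (G₁-G₂)² + (B₁-B₂)²]
d = √[(73-238)² + (113-173)² + (194-246)²]
d = √[27225 + 3600 + 2704]
d = √33529
d ≈ 183.11


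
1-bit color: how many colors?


Colors = 2^bits = 2^1
= 2 colors


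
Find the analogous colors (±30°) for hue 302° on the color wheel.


Base hue: 302°
Left analog: (302 - 30) mod 360 = 272°
Right analog: (302 + 30) mod 360 = 332°
Analogous hues = 272° and 332°


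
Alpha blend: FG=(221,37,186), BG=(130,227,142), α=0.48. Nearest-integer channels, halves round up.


C = α×F + (1-α)×B, with 1-α = 0.52
R: 0.48×221 + 0.52×130 = 106.08 + 67.60 = 173.68 → 174
G: 0.48×37 + 0.52×227 = 17.76 + 118.04 = 135.80 → 136
B: 0.48×186 + 0.52×142 = 89.28 + 73.84 = 163.12 → 163
= RGB(174, 136, 163)


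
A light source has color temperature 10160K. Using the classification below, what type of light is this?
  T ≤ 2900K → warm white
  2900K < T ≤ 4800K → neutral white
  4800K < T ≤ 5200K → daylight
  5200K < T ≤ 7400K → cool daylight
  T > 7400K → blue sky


Temperature: 10160K
10160K > 7400K → blue sky
Classification: blue sky


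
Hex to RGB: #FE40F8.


FE → 254 (R)
40 → 64 (G)
F8 → 248 (B)
= RGB(254, 64, 248)


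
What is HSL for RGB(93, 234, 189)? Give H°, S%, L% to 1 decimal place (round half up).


Normalize: R'=93/255≈0.3647, G'=234/255≈0.9176, B'=189/255≈0.7412
Max=234/255, Min=93/255, Δ=Max-Min=141/255
L = (Max+Min)/2 = (234+93)/510 = 327/510 = 0.64117… → L = 64.1%
L > 0.5 → S = Δ/(2-Max-Min) = 141/(510-234-93) = 141/183 = 0.77049… → S = 77.0%
(the 1/255 factors cancel in S and H, so raw channel differences can be used)
Max is G' → H = 60 × ((B-R)/Δ + 2) = 60 × ((189-93)/141 + 2)
  96/141 + 2 = 0.6808… + 2 = 2.6808…
  H = 60 × 2.6808… = 160.851…° → H = 160.9°
= HSL(160.9°, 77.0%, 64.1%)


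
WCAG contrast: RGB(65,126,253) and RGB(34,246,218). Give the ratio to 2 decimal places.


Linearize each sRGB channel c=v/255: c/12.92 if c ≤ 0.04045 else ((c+0.055)/1.055)^2.4
L = 0.2126×R_lin + 0.7152×G_lin + 0.0722×B_lin
Color 1 (65,126,253):
  R=65: 65/255≈0.2549 > 0.04045 → ((0.2549+0.055)/1.055)^2.4 ≈ 0.05286
  G=126: 126/255≈0.4941 > 0.04045 → ((0.4941+0.055)/1.055)^2.4 ≈ 0.20864
  B=253: 253/255≈0.9922 > 0.04045 → ((0.9922+0.055)/1.055)^2.4 ≈ 0.98225
  L1 = 0.2126×0.05286 + 0.7152×0.20864 + 0.0722×0.98225 ≈ 0.23137
Color 2 (34,246,218):
  R=34: 34/255≈0.1333 > 0.04045 → ((0.1333+0.055)/1.055)^2.4 ≈ 0.01600
  G=246: 246/255≈0.9647 > 0.04045 → ((0.9647+0.055)/1.055)^2.4 ≈ 0.92158
  B=218: 218/255≈0.8549 > 0.04045 → ((0.8549+0.055)/1.055)^2.4 ≈ 0.70110
  L2 = 0.2126×0.01600 + 0.7152×0.92158 + 0.0722×0.70110 ≈ 0.71314
Lighter = 0.71314, Darker = 0.23137
Ratio = (L_lighter + 0.05) / (L_darker + 0.05)
Ratio = (0.71314 + 0.05) / (0.23137 + 0.05) = 0.76314 / 0.28137 ≈ 2.7122
Ratio ≈ 2.71:1


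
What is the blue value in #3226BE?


Color: #3226BE
R = 32 = 50
G = 26 = 38
B = BE = 190
Blue = 190


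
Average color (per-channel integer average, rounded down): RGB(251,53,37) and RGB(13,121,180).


Midpoint: each channel = ⌊(C₁+C₂)/2⌋
R: ⌊(251+13)/2⌋ = 132
G: ⌊(53+121)/2⌋ = 87
B: ⌊(37+180)/2⌋ = 108
= RGB(132, 87, 108)


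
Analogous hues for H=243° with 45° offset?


Base hue: 243°
Left analog: (243 - 45) mod 360 = 198°
Right analog: (243 + 45) mod 360 = 288°
Analogous hues = 198° and 288°


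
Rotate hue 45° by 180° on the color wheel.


New hue = (H + rotation) mod 360
New hue = (45 + 180) mod 360
= 225 mod 360
= 225°


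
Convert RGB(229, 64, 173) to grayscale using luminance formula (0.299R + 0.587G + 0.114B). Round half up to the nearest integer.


Gray = 0.299×R + 0.587×G + 0.114×B
Gray = 0.299×229 + 0.587×64 + 0.114×173
Gray = 68.471 + 37.568 + 19.722
Gray = 125.761 → round half up → 126
Gray = 126


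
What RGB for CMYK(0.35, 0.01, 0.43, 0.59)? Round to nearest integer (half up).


R = 255 × (1-C) × (1-K) = 255 × 0.65 × 0.41 = 67.9575 → 68
G = 255 × (1-M) × (1-K) = 255 × 0.99 × 0.41 = 103.5045 → 104
B = 255 × (1-Y) × (1-K) = 255 × 0.57 × 0.41 = 59.5935 → 60
= RGB(68, 104, 60)


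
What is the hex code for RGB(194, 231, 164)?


R = 194 → C2 (hex)
G = 231 → E7 (hex)
B = 164 → A4 (hex)
Hex = #C2E7A4


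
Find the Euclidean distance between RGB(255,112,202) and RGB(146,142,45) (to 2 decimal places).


d = √[(R₁-R₂)² + (G₁-G₂)² + (B₁-B₂)²]
d = √[(255-146)² + (112-142)² + (202-45)²]
d = √[11881 + 900 + 24649]
d = √37430
d ≈ 193.47


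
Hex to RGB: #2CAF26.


2C → 44 (R)
AF → 175 (G)
26 → 38 (B)
= RGB(44, 175, 38)


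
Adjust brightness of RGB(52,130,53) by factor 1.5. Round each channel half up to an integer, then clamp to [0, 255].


Multiply each channel by 1.5, round half up, clamp to [0, 255]
R: 52×1.5 = 78
G: 130×1.5 = 195
B: 53×1.5 = 79.5 → round → 80
= RGB(78, 195, 80)


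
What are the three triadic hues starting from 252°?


Triadic: equally spaced at 120° intervals
H1 = 252°
H2 = (252 + 120) mod 360 = 12°
H3 = (252 + 240) mod 360 = 132°
Triadic = 252°, 12°, 132°


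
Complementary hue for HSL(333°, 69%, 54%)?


Complement = opposite side of color wheel = hue + 180°
H' = (333 + 180) mod 360 = 153°
S and L unchanged.
= HSL(153°, 69%, 54%)


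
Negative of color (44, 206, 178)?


Invert: (255-R, 255-G, 255-B)
R: 255-44 = 211
G: 255-206 = 49
B: 255-178 = 77
= RGB(211, 49, 77)


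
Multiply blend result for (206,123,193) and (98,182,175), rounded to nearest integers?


Multiply: C = A×B/255, rounded to nearest integer
R: 206×98/255 = 20188/255 ≈ 79.169 → 79
G: 123×182/255 = 22386/255 ≈ 87.788 → 88
B: 193×175/255 = 33775/255 ≈ 132.451 → 132
= RGB(79, 88, 132)


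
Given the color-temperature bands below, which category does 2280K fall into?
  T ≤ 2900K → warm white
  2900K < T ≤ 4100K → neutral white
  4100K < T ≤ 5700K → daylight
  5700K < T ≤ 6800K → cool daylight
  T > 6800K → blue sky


Temperature: 2280K
2280K ≤ 2900K → warm white
Classification: warm white


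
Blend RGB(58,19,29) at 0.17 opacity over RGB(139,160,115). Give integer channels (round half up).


C = α×F + (1-α)×B, with 1-α = 0.83
R: 0.17×58 + 0.83×139 = 9.86 + 115.37 = 125.23 → 125
G: 0.17×19 + 0.83×160 = 3.23 + 132.80 = 136.03 → 136
B: 0.17×29 + 0.83×115 = 4.93 + 95.45 = 100.38 → 100
= RGB(125, 136, 100)


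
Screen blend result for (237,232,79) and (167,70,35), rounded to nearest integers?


Screen: C = 255 - (255-A)×(255-B)/255, rounded to nearest integer
R: 255 - (255-237)×(255-167)/255 = 255 - 1584/255 ≈ 255 - 6.212 = 248.788 → 249
G: 255 - (255-232)×(255-70)/255 = 255 - 4255/255 ≈ 255 - 16.686 = 238.314 → 238
B: 255 - (255-79)×(255-35)/255 = 255 - 38720/255 ≈ 255 - 151.843 = 103.157 → 103
= RGB(249, 238, 103)


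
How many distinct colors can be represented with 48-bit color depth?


Colors = 2^bits = 2^48
= 281,474,976,710,656 colors


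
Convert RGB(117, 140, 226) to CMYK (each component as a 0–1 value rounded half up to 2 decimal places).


R'=117/255≈0.4588, G'=140/255≈0.5490, B'=226/255≈0.8863
K = 1 - max(R',G',B') = 1 - 226/255 = 29/255 = 0.11372… → 0.11
(1-R'-K)/(1-K) simplifies to (max-R)/max with max = 226:
C = (226-117)/226 = 109/226 = 0.48230… → 0.48
M = (226-140)/226 = 86/226 = 0.38053… → 0.38
Y = (226-226)/226 = 0/226 = 0 → 0.00
= CMYK(0.48, 0.38, 0.00, 0.11)


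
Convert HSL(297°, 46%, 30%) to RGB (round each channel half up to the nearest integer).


H=297°, S=0.46, L=0.30
C = (1-|2L-1|)×S = (1-|-0.40|)×0.46 = 0.276
H' = H/60 = 297/60 ≈ 4.9500; X = C×(1-|H' mod 2 - 1|) = 0.2622
m = L - C/2 = 0.30 - 0.138 = 0.162
Sector ⌊H'⌋ = 4 → (R',G',B') = (0.2622, 0.0, 0.276)
RGB = ((R'+m)×255, (G'+m)×255, (B'+m)×255) = (108.171, 41.31, 111.69)
Round half up → RGB(108, 41, 112)


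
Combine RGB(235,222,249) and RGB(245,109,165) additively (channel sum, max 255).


Additive: each channel = min(255, C₁+C₂)
R: 235+245 = 480 → 255
G: 222+109 = 331 → 255
B: 249+165 = 414 → 255
= RGB(255, 255, 255)


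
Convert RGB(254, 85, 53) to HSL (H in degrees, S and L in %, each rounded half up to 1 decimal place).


Normalize: R'=254/255≈0.9961, G'=85/255≈0.3333, B'=53/255≈0.2078
Max=254/255, Min=53/255, Δ=Max-Min=201/255
L = (Max+Min)/2 = (254+53)/510 = 307/510 = 0.60196… → L = 60.2%
L > 0.5 → S = Δ/(2-Max-Min) = 201/(510-254-53) = 201/203 = 0.99014… → S = 99.0%
(the 1/255 factors cancel in S and H, so raw channel differences can be used)
Max is R' → H = 60 × (((G-B)/Δ) mod 6) = 60 × (((85-53)/201) mod 6)
  32/201 = 0.1592…
  H = 60 × 0.1592… = 9.552…° → H = 9.6°
= HSL(9.6°, 99.0%, 60.2%)


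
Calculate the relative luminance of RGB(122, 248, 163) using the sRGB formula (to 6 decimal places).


Linearize each channel (sRGB transfer function): c = v/255; c_lin = c/12.92 if c ≤ 0.04045, else ((c+0.055)/1.055)^2.4
  R: 122/255 ≈ 0.478431 > 0.04045 → ((0.478431+0.055)/1.055)^2.4 ≈ 0.194618
  G: 248/255 ≈ 0.972549 > 0.04045 → ((0.972549+0.055)/1.055)^2.4 ≈ 0.938686
  B: 163/255 ≈ 0.639216 > 0.04045 → ((0.639216+0.055)/1.055)^2.4 ≈ 0.366253
R_lin = 0.194618, G_lin = 0.938686, B_lin = 0.366253
L = 0.2126×R + 0.7152×G + 0.0722×B
L = 0.2126×0.194618 + 0.7152×0.938686 + 0.0722×0.366253
L ≈ 0.739167


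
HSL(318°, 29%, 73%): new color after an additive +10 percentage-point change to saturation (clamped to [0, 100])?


Original S = 29%
Adjustment = +10 percentage points
New S = 29 + (10) = 39
Clamp to [0, 100] → 39
= HSL(318°, 39%, 73%)
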